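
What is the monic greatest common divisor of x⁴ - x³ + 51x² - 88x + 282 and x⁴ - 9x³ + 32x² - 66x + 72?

x² - 2x + 6

Repeated division with remainder:
  x⁴ - x³ + 51x² - 88x + 282 = (x⁴ - 9x³ + 32x² - 66x + 72) + (8x³ + 19x² - 22x + 210)
  x⁴ - 9x³ + 32x² - 66x + 72 = ((1/8)x - 91/64)(8x³ + 19x² - 22x + 210) + ((3953/64)x² - (3953/32)x + 11859/32)
  8x³ + 19x² - 22x + 210 = ((512/3953)x + 2240/3953)((3953/64)x² - (3953/32)x + 11859/32) + (0)
Last nonzero remainder: (3953/64)x² - (3953/32)x + 11859/32. Dividing through by 3953/64 gives the monic gcd x² - 2x + 6.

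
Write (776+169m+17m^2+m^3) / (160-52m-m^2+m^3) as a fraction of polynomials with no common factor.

By polynomial division,
  m^3+17m^2+169m+776 = (m^3-m^2-52m+160) + (18m^2+221m+616)
  m^3-m^2-52m+160 = ((1/18)m-239/324)(18m^2+221m+616) + ((24883/324)m+49766/81)
  18m^2+221m+616 = ((5832/24883)m+24948/24883)((24883/324)m+49766/81) + (0)
Last nonzero remainder: (24883/324)m+49766/81. Dividing through by 24883/324 gives the monic gcd m+8.
Cancel m+8 from numerator and denominator to get the reduced form.

(97+9m+m^2)/(20-9m+m^2)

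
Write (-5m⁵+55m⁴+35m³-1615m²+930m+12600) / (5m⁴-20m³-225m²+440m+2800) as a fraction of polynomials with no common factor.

(-m²+3m+18)/(m+4)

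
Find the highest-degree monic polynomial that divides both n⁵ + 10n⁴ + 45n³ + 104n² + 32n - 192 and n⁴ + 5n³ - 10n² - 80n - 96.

n² + 7n + 12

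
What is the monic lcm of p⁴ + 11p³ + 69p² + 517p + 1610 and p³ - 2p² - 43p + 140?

Apply the Euclidean algorithm:
  p⁴ + 11p³ + 69p² + 517p + 1610 = (p + 13)(p³ - 2p² - 43p + 140) + (138p² + 936p - 210)
  p³ - 2p² - 43p + 140 = ((1/138)p - 101/1587)(138p² + 936p - 210) + ((9570/529)p + 66990/529)
  138p² + 936p - 210 = ((12167/1595)p - 529/319)((9570/529)p + 66990/529) + (0)
Last nonzero remainder: (9570/529)p + 66990/529. Dividing through by 9570/529 gives the monic gcd p + 7.
Then lcm(f, g) = f·g / gcd(f, g); expanding and making the result monic gives the answer.

p⁶ + 2p⁵ - 10p⁴ + 116p³ - 1663p² - 4150p + 32200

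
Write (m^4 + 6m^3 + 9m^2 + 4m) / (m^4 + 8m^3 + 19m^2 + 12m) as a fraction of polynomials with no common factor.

By polynomial division,
  m^4 + 6m^3 + 9m^2 + 4m = (m^4 + 8m^3 + 19m^2 + 12m) + (−2m^3 − 10m^2 − 8m)
  m^4 + 8m^3 + 19m^2 + 12m = (−(1/2)m − 3/2)(−2m^3 − 10m^2 − 8m) + (0)
Last nonzero remainder: −2m^3 − 10m^2 − 8m. Dividing through by −2 gives the monic gcd m^3 + 5m^2 + 4m.
Cancel m^3 + 5m^2 + 4m from numerator and denominator to get the reduced form.

(m + 1)/(m + 3)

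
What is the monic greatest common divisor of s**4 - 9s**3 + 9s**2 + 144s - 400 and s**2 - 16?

s**2 - 16

Euclidean algorithm in ℚ[s]:
  s**4 - 9s**3 + 9s**2 + 144s - 400 = (s**2 - 9s + 25)(s**2 - 16) + (0)
The last nonzero remainder s**2 - 16 is already monic.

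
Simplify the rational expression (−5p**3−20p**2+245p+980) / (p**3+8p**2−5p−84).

(−5p+35)/(p−3)

Repeated division with remainder:
  −5p**3−20p**2+245p+980 = (−5)(p**3+8p**2−5p−84) + (20p**2+220p+560)
  p**3+8p**2−5p−84 = ((1/20)p−3/20)(20p**2+220p+560) + (0)
Last nonzero remainder: 20p**2+220p+560. Dividing through by 20 gives the monic gcd p**2+11p+28.
Cancel p**2+11p+28 from numerator and denominator to get the reduced form.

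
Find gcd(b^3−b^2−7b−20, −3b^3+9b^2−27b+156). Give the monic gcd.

Repeated division with remainder:
  b^3−b^2−7b−20 = (−1/3)(−3b^3+9b^2−27b+156) + (2b^2−16b+32)
  −3b^3+9b^2−27b+156 = (−(3/2)b−15/2)(2b^2−16b+32) + (−99b+396)
  2b^2−16b+32 = (−(2/99)b+8/99)(−99b+396) + (0)
Last nonzero remainder: −99b+396. Dividing through by −99 gives the monic gcd b−4.

b−4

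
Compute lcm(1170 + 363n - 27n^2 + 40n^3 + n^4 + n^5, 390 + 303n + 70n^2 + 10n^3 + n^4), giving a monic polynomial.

Apply the Euclidean algorithm:
  n^5 + n^4 + 40n^3 - 27n^2 + 363n + 1170 = (n - 9)(n^4 + 10n^3 + 70n^2 + 303n + 390) + (60n^3 + 300n^2 + 2700n + 4680)
  n^4 + 10n^3 + 70n^2 + 303n + 390 = ((1/60)n + 1/12)(60n^3 + 300n^2 + 2700n + 4680) + (0)
Last nonzero remainder: 60n^3 + 300n^2 + 2700n + 4680. Dividing through by 60 gives the monic gcd n^3 + 5n^2 + 45n + 78.
Then lcm(f, g) = f·g / gcd(f, g); expanding and making the result monic gives the answer.

5850 + 2985n + 228n^2 + 173n^3 + 45n^4 + 6n^5 + n^6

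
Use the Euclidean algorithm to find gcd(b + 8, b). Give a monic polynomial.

1

Euclidean algorithm in ℚ[b]:
  b + 8 = (b) + (8)
  b = ((1/8)b)(8) + (0)
The last nonzero remainder is the constant 8, so the polynomials are coprime and gcd = 1.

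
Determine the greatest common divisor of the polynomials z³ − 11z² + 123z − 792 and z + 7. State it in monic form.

Euclidean algorithm in ℚ[z]:
  z³ − 11z² + 123z − 792 = (z² − 18z + 249)(z + 7) + (−2535)
  z + 7 = (−(1/2535)z − 7/2535)(−2535) + (0)
The last nonzero remainder is the constant −2535, so the polynomials are coprime and gcd = 1.

1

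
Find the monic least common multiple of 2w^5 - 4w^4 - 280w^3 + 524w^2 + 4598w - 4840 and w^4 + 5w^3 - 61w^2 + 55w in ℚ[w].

Apply the Euclidean algorithm:
  2w^5 - 4w^4 - 280w^3 + 524w^2 + 4598w - 4840 = (2w - 14)(w^4 + 5w^3 - 61w^2 + 55w) + (-88w^3 - 440w^2 + 5368w - 4840)
  w^4 + 5w^3 - 61w^2 + 55w = (-(1/88)w)(-88w^3 - 440w^2 + 5368w - 4840) + (0)
Last nonzero remainder: -88w^3 - 440w^2 + 5368w - 4840. Dividing through by -88 gives the monic gcd w^3 + 5w^2 - 61w + 55.
Then lcm(f, g) = f·g / gcd(f, g); expanding and making the result monic gives the answer.

w^6 - 2w^5 - 140w^4 + 262w^3 + 2299w^2 - 2420w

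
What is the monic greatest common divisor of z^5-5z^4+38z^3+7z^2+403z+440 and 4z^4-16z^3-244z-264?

Euclidean algorithm in ℚ[z]:
  z^5-5z^4+38z^3+7z^2+403z+440 = ((1/4)z-1/4)(4z^4-16z^3-244z-264) + (34z^3+68z^2+408z+374)
  4z^4-16z^3-244z-264 = ((2/17)z-12/17)(34z^3+68z^2+408z+374) + (0)
Last nonzero remainder: 34z^3+68z^2+408z+374. Dividing through by 34 gives the monic gcd z^3+2z^2+12z+11.

z^3+2z^2+12z+11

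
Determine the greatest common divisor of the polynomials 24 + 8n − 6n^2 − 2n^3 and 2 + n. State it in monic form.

Euclidean algorithm in ℚ[n]:
  −2n^3 − 6n^2 + 8n + 24 = (−2n^2 − 2n + 12)(n + 2) + (0)
The last nonzero remainder n + 2 is already monic.

2 + n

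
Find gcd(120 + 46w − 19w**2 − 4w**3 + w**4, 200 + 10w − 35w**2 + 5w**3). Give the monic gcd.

40 + 2w − 7w**2 + w**3

By polynomial division,
  w**4 − 4w**3 − 19w**2 + 46w + 120 = ((1/5)w + 3/5)(5w**3 − 35w**2 + 10w + 200) + (0)
Last nonzero remainder: 5w**3 − 35w**2 + 10w + 200. Dividing through by 5 gives the monic gcd w**3 − 7w**2 + 2w + 40.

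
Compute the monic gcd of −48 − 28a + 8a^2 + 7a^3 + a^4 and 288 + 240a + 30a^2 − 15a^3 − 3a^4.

24 + 26a + 9a^2 + a^3

Euclidean algorithm in ℚ[a]:
  a^4 + 7a^3 + 8a^2 − 28a − 48 = (−1/3)(−3a^4 − 15a^3 + 30a^2 + 240a + 288) + (2a^3 + 18a^2 + 52a + 48)
  −3a^4 − 15a^3 + 30a^2 + 240a + 288 = (−(3/2)a + 6)(2a^3 + 18a^2 + 52a + 48) + (0)
Last nonzero remainder: 2a^3 + 18a^2 + 52a + 48. Dividing through by 2 gives the monic gcd a^3 + 9a^2 + 26a + 24.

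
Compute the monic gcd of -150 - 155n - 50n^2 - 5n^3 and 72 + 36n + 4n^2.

3 + n

Apply the Euclidean algorithm:
  -5n^3 - 50n^2 - 155n - 150 = (-(5/4)n - 5/4)(4n^2 + 36n + 72) + (-20n - 60)
  4n^2 + 36n + 72 = (-(1/5)n - 6/5)(-20n - 60) + (0)
Last nonzero remainder: -20n - 60. Dividing through by -20 gives the monic gcd n + 3.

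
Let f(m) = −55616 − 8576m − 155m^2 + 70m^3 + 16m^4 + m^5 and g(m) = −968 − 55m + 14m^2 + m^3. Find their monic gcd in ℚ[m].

Repeated division with remainder:
  m^5 + 16m^4 + 70m^3 − 155m^2 − 8576m − 55616 = (m^2 + 2m + 97)(m^3 + 14m^2 − 55m − 968) + (−435m^2 − 1305m + 38280)
  m^3 + 14m^2 − 55m − 968 = (−(1/435)m − 11/435)(−435m^2 − 1305m + 38280) + (0)
Last nonzero remainder: −435m^2 − 1305m + 38280. Dividing through by −435 gives the monic gcd m^2 + 3m − 88.

−88 + 3m + m^2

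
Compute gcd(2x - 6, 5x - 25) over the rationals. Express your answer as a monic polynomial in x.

1

Apply the Euclidean algorithm:
  2x - 6 = (2/5)(5x - 25) + (4)
  5x - 25 = ((5/4)x - 25/4)(4) + (0)
The last nonzero remainder is the constant 4, so the polynomials are coprime and gcd = 1.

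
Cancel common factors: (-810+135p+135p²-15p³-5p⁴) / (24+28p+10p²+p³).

(-135+45p+15p²-5p³)/(4+4p+p²)

Apply the Euclidean algorithm:
  -5p⁴-15p³+135p²+135p-810 = (-5p+35)(p³+10p²+28p+24) + (-75p²-725p-1650)
  p³+10p²+28p+24 = (-(1/75)p-1/225)(-75p²-725p-1650) + ((25/9)p+50/3)
  -75p²-725p-1650 = (-27p-99)((25/9)p+50/3) + (0)
Last nonzero remainder: (25/9)p+50/3. Dividing through by 25/9 gives the monic gcd p+6.
Cancel p+6 from numerator and denominator to get the reduced form.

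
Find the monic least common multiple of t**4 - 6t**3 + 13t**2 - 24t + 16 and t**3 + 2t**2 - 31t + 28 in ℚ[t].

t**5 + t**4 - 29t**3 + 67t**2 - 152t + 112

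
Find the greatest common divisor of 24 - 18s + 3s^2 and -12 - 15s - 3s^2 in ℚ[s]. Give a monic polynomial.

1

Apply the Euclidean algorithm:
  3s^2 - 18s + 24 = (-1)(-3s^2 - 15s - 12) + (-33s + 12)
  -3s^2 - 15s - 12 = ((1/11)s + 59/121)(-33s + 12) + (-2160/121)
  -33s + 12 = ((1331/720)s - 121/180)(-2160/121) + (0)
The last nonzero remainder is the constant -2160/121, so the polynomials are coprime and gcd = 1.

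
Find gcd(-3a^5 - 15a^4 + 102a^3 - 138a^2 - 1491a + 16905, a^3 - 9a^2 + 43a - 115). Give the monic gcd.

a^3 - 9a^2 + 43a - 115

By polynomial division,
  -3a^5 - 15a^4 + 102a^3 - 138a^2 - 1491a + 16905 = (-3a^2 - 42a - 147)(a^3 - 9a^2 + 43a - 115) + (0)
The last nonzero remainder a^3 - 9a^2 + 43a - 115 is already monic.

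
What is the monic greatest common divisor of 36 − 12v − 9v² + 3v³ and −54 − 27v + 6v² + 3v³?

−6 − v + v²

Apply the Euclidean algorithm:
  3v³ − 9v² − 12v + 36 = (3v³ + 6v² − 27v − 54) + (−15v² + 15v + 90)
  3v³ + 6v² − 27v − 54 = (−(1/5)v − 3/5)(−15v² + 15v + 90) + (0)
Last nonzero remainder: −15v² + 15v + 90. Dividing through by −15 gives the monic gcd v² − v − 6.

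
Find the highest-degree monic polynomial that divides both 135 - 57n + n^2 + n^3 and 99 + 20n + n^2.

Apply the Euclidean algorithm:
  n^3 + n^2 - 57n + 135 = (n - 19)(n^2 + 20n + 99) + (224n + 2016)
  n^2 + 20n + 99 = ((1/224)n + 11/224)(224n + 2016) + (0)
Last nonzero remainder: 224n + 2016. Dividing through by 224 gives the monic gcd n + 9.

9 + n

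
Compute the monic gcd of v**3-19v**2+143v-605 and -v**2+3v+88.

v-11

Euclidean algorithm in ℚ[v]:
  v**3-19v**2+143v-605 = (-v+16)(-v**2+3v+88) + (183v-2013)
  -v**2+3v+88 = (-(1/183)v-8/183)(183v-2013) + (0)
Last nonzero remainder: 183v-2013. Dividing through by 183 gives the monic gcd v-11.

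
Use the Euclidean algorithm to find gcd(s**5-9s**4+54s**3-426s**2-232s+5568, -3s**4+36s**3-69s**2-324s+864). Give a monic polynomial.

s**3-9s**2-4s+96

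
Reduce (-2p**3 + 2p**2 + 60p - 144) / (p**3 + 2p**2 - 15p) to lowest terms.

(-2p**2 - 4p + 48)/(p**2 + 5p)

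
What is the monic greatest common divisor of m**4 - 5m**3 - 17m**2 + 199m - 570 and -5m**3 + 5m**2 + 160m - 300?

m**2 + m - 30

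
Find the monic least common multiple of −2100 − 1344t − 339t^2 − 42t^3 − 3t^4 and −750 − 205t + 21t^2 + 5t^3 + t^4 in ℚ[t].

By polynomial division,
  −3t^4 − 42t^3 − 339t^2 − 1344t − 2100 = (−3)(t^4 + 5t^3 + 21t^2 − 205t − 750) + (−27t^3 − 276t^2 − 1959t − 4350)
  t^4 + 5t^3 + 21t^2 − 205t − 750 = (−(1/27)t + 47/243)(−27t^3 − 276t^2 − 1959t − 4350) + ((148/81)t^2 + (1036/81)t + 7400/81)
  −27t^3 − 276t^2 − 1959t − 4350 = (−(2187/148)t − 7047/148)((148/81)t^2 + (1036/81)t + 7400/81) + (0)
Last nonzero remainder: (148/81)t^2 + (1036/81)t + 7400/81. Dividing through by 148/81 gives the monic gcd t^2 + 7t + 50.
Then lcm(f, g) = f·g / gcd(f, g); expanding and making the result monic gives the answer.

−10500 − 8120t − 1891t^2 + 12t^3 + 70t^4 + 12t^5 + t^6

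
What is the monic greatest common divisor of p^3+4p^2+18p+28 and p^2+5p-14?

Repeated division with remainder:
  p^3+4p^2+18p+28 = (p-1)(p^2+5p-14) + (37p+14)
  p^2+5p-14 = ((1/37)p+171/1369)(37p+14) + (-21560/1369)
  37p+14 = (-(50653/21560)p-1369/1540)(-21560/1369) + (0)
The last nonzero remainder is the constant -21560/1369, so the polynomials are coprime and gcd = 1.

1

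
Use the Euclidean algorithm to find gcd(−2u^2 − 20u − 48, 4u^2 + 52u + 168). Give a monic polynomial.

u + 6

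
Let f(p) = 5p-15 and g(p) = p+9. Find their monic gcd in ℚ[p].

1

By polynomial division,
  5p-15 = (5)(p+9) + (-60)
  p+9 = (-(1/60)p-3/20)(-60) + (0)
The last nonzero remainder is the constant -60, so the polynomials are coprime and gcd = 1.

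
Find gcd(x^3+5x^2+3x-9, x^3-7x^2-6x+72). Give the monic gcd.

Repeated division with remainder:
  x^3+5x^2+3x-9 = (x^3-7x^2-6x+72) + (12x^2+9x-81)
  x^3-7x^2-6x+72 = ((1/12)x-31/48)(12x^2+9x-81) + ((105/16)x+315/16)
  12x^2+9x-81 = ((64/35)x-144/35)((105/16)x+315/16) + (0)
Last nonzero remainder: (105/16)x+315/16. Dividing through by 105/16 gives the monic gcd x+3.

x+3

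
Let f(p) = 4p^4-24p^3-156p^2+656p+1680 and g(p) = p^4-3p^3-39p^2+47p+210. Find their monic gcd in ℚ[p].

p^3-39p-70

Apply the Euclidean algorithm:
  4p^4-24p^3-156p^2+656p+1680 = (4)(p^4-3p^3-39p^2+47p+210) + (-12p^3+468p+840)
  p^4-3p^3-39p^2+47p+210 = (-(1/12)p+1/4)(-12p^3+468p+840) + (0)
Last nonzero remainder: -12p^3+468p+840. Dividing through by -12 gives the monic gcd p^3-39p-70.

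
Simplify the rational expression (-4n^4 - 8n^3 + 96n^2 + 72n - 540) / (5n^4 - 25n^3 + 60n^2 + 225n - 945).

Apply the Euclidean algorithm:
  -4n^4 - 8n^3 + 96n^2 + 72n - 540 = (-4/5)(5n^4 - 25n^3 + 60n^2 + 225n - 945) + (-28n^3 + 144n^2 + 252n - 1296)
  5n^4 - 25n^3 + 60n^2 + 225n - 945 = (-(5/28)n - 5/196)(-28n^3 + 144n^2 + 252n - 1296) + ((5325/49)n^2 - 47925/49)
  -28n^3 + 144n^2 + 252n - 1296 = (-(1372/5325)n + 2352/1775)((5325/49)n^2 - 47925/49) + (0)
Last nonzero remainder: (5325/49)n^2 - 47925/49. Dividing through by 5325/49 gives the monic gcd n^2 - 9.
Cancel n^2 - 9 from numerator and denominator to get the reduced form.

(-4n^2 - 8n + 60)/(5n^2 - 25n + 105)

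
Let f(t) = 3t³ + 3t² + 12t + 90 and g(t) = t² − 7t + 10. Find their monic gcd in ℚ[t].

By polynomial division,
  3t³ + 3t² + 12t + 90 = (3t + 24)(t² − 7t + 10) + (150t − 150)
  t² − 7t + 10 = ((1/150)t − 1/25)(150t − 150) + (4)
  150t − 150 = ((75/2)t − 75/2)(4) + (0)
The last nonzero remainder is the constant 4, so the polynomials are coprime and gcd = 1.

1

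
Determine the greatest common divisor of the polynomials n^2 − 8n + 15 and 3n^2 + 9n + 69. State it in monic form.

Repeated division with remainder:
  n^2 − 8n + 15 = (1/3)(3n^2 + 9n + 69) + (−11n − 8)
  3n^2 + 9n + 69 = (−(3/11)n − 75/121)(−11n − 8) + (7749/121)
  −11n − 8 = (−(1331/7749)n − 968/7749)(7749/121) + (0)
The last nonzero remainder is the constant 7749/121, so the polynomials are coprime and gcd = 1.

1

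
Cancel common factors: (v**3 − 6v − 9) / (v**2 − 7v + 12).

(v**2 + 3v + 3)/(v − 4)

Euclidean algorithm in ℚ[v]:
  v**3 − 6v − 9 = (v + 7)(v**2 − 7v + 12) + (31v − 93)
  v**2 − 7v + 12 = ((1/31)v − 4/31)(31v − 93) + (0)
Last nonzero remainder: 31v − 93. Dividing through by 31 gives the monic gcd v − 3.
Cancel v − 3 from numerator and denominator to get the reduced form.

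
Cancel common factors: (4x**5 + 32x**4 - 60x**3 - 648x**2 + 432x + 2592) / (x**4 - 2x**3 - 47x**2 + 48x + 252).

Repeated division with remainder:
  4x**5 + 32x**4 - 60x**3 - 648x**2 + 432x + 2592 = (4x + 40)(x**4 - 2x**3 - 47x**2 + 48x + 252) + (208x**3 + 1040x**2 - 2496x - 7488)
  x**4 - 2x**3 - 47x**2 + 48x + 252 = ((1/208)x - 7/208)(208x**3 + 1040x**2 - 2496x - 7488) + (0)
Last nonzero remainder: 208x**3 + 1040x**2 - 2496x - 7488. Dividing through by 208 gives the monic gcd x**3 + 5x**2 - 12x - 36.
Cancel x**3 + 5x**2 - 12x - 36 from numerator and denominator to get the reduced form.

(4x**2 + 12x - 72)/(x - 7)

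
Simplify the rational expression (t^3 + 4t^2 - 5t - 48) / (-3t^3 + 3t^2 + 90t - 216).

(-t^2 - 7t - 16)/(3t^2 + 6t - 72)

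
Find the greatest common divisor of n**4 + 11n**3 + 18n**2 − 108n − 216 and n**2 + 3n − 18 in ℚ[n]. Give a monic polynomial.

Apply the Euclidean algorithm:
  n**4 + 11n**3 + 18n**2 − 108n − 216 = (n**2 + 8n + 12)(n**2 + 3n − 18) + (0)
The last nonzero remainder n**2 + 3n − 18 is already monic.

n**2 + 3n − 18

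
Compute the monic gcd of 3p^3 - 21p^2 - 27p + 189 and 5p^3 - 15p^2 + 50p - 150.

Euclidean algorithm in ℚ[p]:
  3p^3 - 21p^2 - 27p + 189 = (3/5)(5p^3 - 15p^2 + 50p - 150) + (-12p^2 - 57p + 279)
  5p^3 - 15p^2 + 50p - 150 = (-(5/12)p + 155/48)(-12p^2 - 57p + 279) + ((5605/16)p - 16815/16)
  -12p^2 - 57p + 279 = (-(192/5605)p - 1488/5605)((5605/16)p - 16815/16) + (0)
Last nonzero remainder: (5605/16)p - 16815/16. Dividing through by 5605/16 gives the monic gcd p - 3.

p - 3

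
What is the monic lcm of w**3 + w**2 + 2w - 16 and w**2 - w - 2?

w**4 + 2w**3 + 3w**2 - 14w - 16

Euclidean algorithm in ℚ[w]:
  w**3 + w**2 + 2w - 16 = (w + 2)(w**2 - w - 2) + (6w - 12)
  w**2 - w - 2 = ((1/6)w + 1/6)(6w - 12) + (0)
Last nonzero remainder: 6w - 12. Dividing through by 6 gives the monic gcd w - 2.
Then lcm(f, g) = f·g / gcd(f, g); expanding and making the result monic gives the answer.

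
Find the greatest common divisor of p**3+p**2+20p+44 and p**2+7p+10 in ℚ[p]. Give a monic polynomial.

p+2

By polynomial division,
  p**3+p**2+20p+44 = (p-6)(p**2+7p+10) + (52p+104)
  p**2+7p+10 = ((1/52)p+5/52)(52p+104) + (0)
Last nonzero remainder: 52p+104. Dividing through by 52 gives the monic gcd p+2.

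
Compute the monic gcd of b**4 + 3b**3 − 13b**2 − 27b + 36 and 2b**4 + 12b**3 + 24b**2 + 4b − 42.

b**2 + 2b − 3

Repeated division with remainder:
  b**4 + 3b**3 − 13b**2 − 27b + 36 = (1/2)(2b**4 + 12b**3 + 24b**2 + 4b − 42) + (−3b**3 − 25b**2 − 29b + 57)
  2b**4 + 12b**3 + 24b**2 + 4b − 42 = (−(2/3)b + 14/9)(−3b**3 − 25b**2 − 29b + 57) + ((392/9)b**2 + (784/9)b − 392/3)
  −3b**3 − 25b**2 − 29b + 57 = (−(27/392)b − 171/392)((392/9)b**2 + (784/9)b − 392/3) + (0)
Last nonzero remainder: (392/9)b**2 + (784/9)b − 392/3. Dividing through by 392/9 gives the monic gcd b**2 + 2b − 3.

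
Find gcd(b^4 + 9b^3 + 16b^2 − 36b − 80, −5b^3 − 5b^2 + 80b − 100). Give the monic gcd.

By polynomial division,
  b^4 + 9b^3 + 16b^2 − 36b − 80 = (−(1/5)b − 8/5)(−5b^3 − 5b^2 + 80b − 100) + (24b^2 + 72b − 240)
  −5b^3 − 5b^2 + 80b − 100 = (−(5/24)b + 5/12)(24b^2 + 72b − 240) + (0)
Last nonzero remainder: 24b^2 + 72b − 240. Dividing through by 24 gives the monic gcd b^2 + 3b − 10.

b^2 + 3b − 10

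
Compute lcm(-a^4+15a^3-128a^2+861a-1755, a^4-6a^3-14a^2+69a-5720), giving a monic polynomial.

Repeated division with remainder:
  -a^4+15a^3-128a^2+861a-1755 = (-1)(a^4-6a^3-14a^2+69a-5720) + (9a^3-142a^2+930a-7475)
  a^4-6a^3-14a^2+69a-5720 = ((1/9)a+88/81)(9a^3-142a^2+930a-7475) + ((2992/81)a^2-(2992/27)a+194480/81)
  9a^3-142a^2+930a-7475 = ((729/2992)a-9315/2992)((2992/81)a^2-(2992/27)a+194480/81) + (0)
Last nonzero remainder: (2992/81)a^2-(2992/27)a+194480/81. Dividing through by 2992/81 gives the monic gcd a^2-3a+65.
Then lcm(f, g) = f·g / gcd(f, g); expanding and making the result monic gives the answer.

a^6-18a^5+85a^4+75a^3-6926a^2+70503a-154440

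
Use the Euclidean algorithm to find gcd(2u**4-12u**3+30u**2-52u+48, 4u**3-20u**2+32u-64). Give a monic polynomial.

Euclidean algorithm in ℚ[u]:
  2u**4-12u**3+30u**2-52u+48 = ((1/2)u-1/2)(4u**3-20u**2+32u-64) + (4u**2-4u+16)
  4u**3-20u**2+32u-64 = (u-4)(4u**2-4u+16) + (0)
Last nonzero remainder: 4u**2-4u+16. Dividing through by 4 gives the monic gcd u**2-u+4.

u**2-u+4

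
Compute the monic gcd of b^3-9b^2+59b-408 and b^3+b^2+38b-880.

By polynomial division,
  b^3-9b^2+59b-408 = (b^3+b^2+38b-880) + (-10b^2+21b+472)
  b^3+b^2+38b-880 = (-(1/10)b-31/100)(-10b^2+21b+472) + ((9171/100)b-18342/25)
  -10b^2+21b+472 = (-(1000/9171)b-5900/9171)((9171/100)b-18342/25) + (0)
Last nonzero remainder: (9171/100)b-18342/25. Dividing through by 9171/100 gives the monic gcd b-8.

b-8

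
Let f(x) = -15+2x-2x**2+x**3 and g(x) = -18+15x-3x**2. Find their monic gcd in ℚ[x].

-3+x

Euclidean algorithm in ℚ[x]:
  x**3-2x**2+2x-15 = (-(1/3)x-1)(-3x**2+15x-18) + (11x-33)
  -3x**2+15x-18 = (-(3/11)x+6/11)(11x-33) + (0)
Last nonzero remainder: 11x-33. Dividing through by 11 gives the monic gcd x-3.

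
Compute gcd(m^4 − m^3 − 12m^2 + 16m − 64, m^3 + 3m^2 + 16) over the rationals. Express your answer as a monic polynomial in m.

Euclidean algorithm in ℚ[m]:
  m^4 − m^3 − 12m^2 + 16m − 64 = (m − 4)(m^3 + 3m^2 + 16) + (0)
The last nonzero remainder m^3 + 3m^2 + 16 is already monic.

m^3 + 3m^2 + 16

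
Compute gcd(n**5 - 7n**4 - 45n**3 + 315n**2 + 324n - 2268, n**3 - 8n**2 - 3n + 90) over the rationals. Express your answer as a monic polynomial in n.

n**2 - 3n - 18

By polynomial division,
  n**5 - 7n**4 - 45n**3 + 315n**2 + 324n - 2268 = (n**2 + n - 34)(n**3 - 8n**2 - 3n + 90) + (-44n**2 + 132n + 792)
  n**3 - 8n**2 - 3n + 90 = (-(1/44)n + 5/44)(-44n**2 + 132n + 792) + (0)
Last nonzero remainder: -44n**2 + 132n + 792. Dividing through by -44 gives the monic gcd n**2 - 3n - 18.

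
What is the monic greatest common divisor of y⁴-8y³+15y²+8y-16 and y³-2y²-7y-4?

Apply the Euclidean algorithm:
  y⁴-8y³+15y²+8y-16 = (y-6)(y³-2y²-7y-4) + (10y²-30y-40)
  y³-2y²-7y-4 = ((1/10)y+1/10)(10y²-30y-40) + (0)
Last nonzero remainder: 10y²-30y-40. Dividing through by 10 gives the monic gcd y²-3y-4.

y²-3y-4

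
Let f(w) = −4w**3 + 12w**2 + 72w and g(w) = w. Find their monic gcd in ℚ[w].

w

Apply the Euclidean algorithm:
  −4w**3 + 12w**2 + 72w = (−4w**2 + 12w + 72)(w) + (0)
The last nonzero remainder w is already monic.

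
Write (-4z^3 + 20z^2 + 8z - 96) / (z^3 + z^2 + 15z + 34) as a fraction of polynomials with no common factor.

(-4z^2 + 28z - 48)/(z^2 - z + 17)

Euclidean algorithm in ℚ[z]:
  -4z^3 + 20z^2 + 8z - 96 = (-4)(z^3 + z^2 + 15z + 34) + (24z^2 + 68z + 40)
  z^3 + z^2 + 15z + 34 = ((1/24)z - 11/144)(24z^2 + 68z + 40) + ((667/36)z + 667/18)
  24z^2 + 68z + 40 = ((864/667)z + 720/667)((667/36)z + 667/18) + (0)
Last nonzero remainder: (667/36)z + 667/18. Dividing through by 667/36 gives the monic gcd z + 2.
Cancel z + 2 from numerator and denominator to get the reduced form.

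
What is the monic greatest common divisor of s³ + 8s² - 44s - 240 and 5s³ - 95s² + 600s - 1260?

Euclidean algorithm in ℚ[s]:
  s³ + 8s² - 44s - 240 = (1/5)(5s³ - 95s² + 600s - 1260) + (27s² - 164s + 12)
  5s³ - 95s² + 600s - 1260 = ((5/27)s - 1745/729)(27s² - 164s + 12) + ((149600/729)s - 299200/243)
  27s² - 164s + 12 = ((19683/149600)s - 729/74800)((149600/729)s - 299200/243) + (0)
Last nonzero remainder: (149600/729)s - 299200/243. Dividing through by 149600/729 gives the monic gcd s - 6.

s - 6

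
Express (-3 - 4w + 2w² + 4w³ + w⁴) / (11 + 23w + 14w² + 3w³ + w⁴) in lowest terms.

By polynomial division,
  w⁴ + 4w³ + 2w² - 4w - 3 = (w⁴ + 3w³ + 14w² + 23w + 11) + (w³ - 12w² - 27w - 14)
  w⁴ + 3w³ + 14w² + 23w + 11 = (w + 15)(w³ - 12w² - 27w - 14) + (221w² + 442w + 221)
  w³ - 12w² - 27w - 14 = ((1/221)w - 14/221)(221w² + 442w + 221) + (0)
Last nonzero remainder: 221w² + 442w + 221. Dividing through by 221 gives the monic gcd w² + 2w + 1.
Cancel w² + 2w + 1 from numerator and denominator to get the reduced form.

(-3 + 2w + w²)/(11 + w + w²)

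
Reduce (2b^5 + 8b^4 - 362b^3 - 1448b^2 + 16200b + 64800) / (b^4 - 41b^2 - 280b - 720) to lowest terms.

(2b^3 + 18b^2 - 200b - 1800)/(b^2 + 5b + 20)

Apply the Euclidean algorithm:
  2b^5 + 8b^4 - 362b^3 - 1448b^2 + 16200b + 64800 = (2b + 8)(b^4 - 41b^2 - 280b - 720) + (-280b^3 - 560b^2 + 19880b + 70560)
  b^4 - 41b^2 - 280b - 720 = (-(1/280)b + 1/140)(-280b^3 - 560b^2 + 19880b + 70560) + (34b^2 - 170b - 1224)
  -280b^3 - 560b^2 + 19880b + 70560 = (-(140/17)b - 980/17)(34b^2 - 170b - 1224) + (0)
Last nonzero remainder: 34b^2 - 170b - 1224. Dividing through by 34 gives the monic gcd b^2 - 5b - 36.
Cancel b^2 - 5b - 36 from numerator and denominator to get the reduced form.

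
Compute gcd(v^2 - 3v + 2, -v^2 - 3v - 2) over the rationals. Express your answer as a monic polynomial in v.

1

Apply the Euclidean algorithm:
  v^2 - 3v + 2 = (-1)(-v^2 - 3v - 2) + (-6v)
  -v^2 - 3v - 2 = ((1/6)v + 1/2)(-6v) + (-2)
  -6v = (3v)(-2) + (0)
The last nonzero remainder is the constant -2, so the polynomials are coprime and gcd = 1.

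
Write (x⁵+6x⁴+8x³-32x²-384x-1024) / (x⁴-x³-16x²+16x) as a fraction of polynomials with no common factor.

By polynomial division,
  x⁵+6x⁴+8x³-32x²-384x-1024 = (x+7)(x⁴-x³-16x²+16x) + (31x³+64x²-496x-1024)
  x⁴-x³-16x²+16x = ((1/31)x-95/961)(31x³+64x²-496x-1024) + ((6080/961)x²-97280/961)
  31x³+64x²-496x-1024 = ((29791/6080)x+961/95)((6080/961)x²-97280/961) + (0)
Last nonzero remainder: (6080/961)x²-97280/961. Dividing through by 6080/961 gives the monic gcd x²-16.
Cancel x²-16 from numerator and denominator to get the reduced form.

(x³+6x²+24x+64)/(x²-x)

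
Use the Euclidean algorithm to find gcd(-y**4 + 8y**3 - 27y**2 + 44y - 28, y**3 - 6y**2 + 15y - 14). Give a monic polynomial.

y**3 - 6y**2 + 15y - 14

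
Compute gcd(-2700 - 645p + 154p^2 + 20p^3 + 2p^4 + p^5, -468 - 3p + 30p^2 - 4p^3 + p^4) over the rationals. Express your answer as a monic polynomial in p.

-12 - p + p^2

Repeated division with remainder:
  p^5 + 2p^4 + 20p^3 + 154p^2 - 645p - 2700 = (p + 6)(p^4 - 4p^3 + 30p^2 - 3p - 468) + (14p^3 - 23p^2 - 159p + 108)
  p^4 - 4p^3 + 30p^2 - 3p - 468 = ((1/14)p - 33/196)(14p^3 - 23p^2 - 159p + 108) + ((7347/196)p^2 - (7347/196)p - 22041/49)
  14p^3 - 23p^2 - 159p + 108 = ((2744/7347)p - 588/2449)((7347/196)p^2 - (7347/196)p - 22041/49) + (0)
Last nonzero remainder: (7347/196)p^2 - (7347/196)p - 22041/49. Dividing through by 7347/196 gives the monic gcd p^2 - p - 12.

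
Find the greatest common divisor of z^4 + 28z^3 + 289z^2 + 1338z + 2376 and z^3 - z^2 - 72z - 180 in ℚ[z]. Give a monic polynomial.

z + 6

Repeated division with remainder:
  z^4 + 28z^3 + 289z^2 + 1338z + 2376 = (z + 29)(z^3 - z^2 - 72z - 180) + (390z^2 + 3606z + 7596)
  z^3 - z^2 - 72z - 180 = ((1/390)z - 111/4225)(390z^2 + 3606z + 7596) + ((13776/4225)z + 82656/4225)
  390z^2 + 3606z + 7596 = ((274625/2296)z + 891475/2296)((13776/4225)z + 82656/4225) + (0)
Last nonzero remainder: (13776/4225)z + 82656/4225. Dividing through by 13776/4225 gives the monic gcd z + 6.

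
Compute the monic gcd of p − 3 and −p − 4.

1

By polynomial division,
  p − 3 = (−1)(−p − 4) + (−7)
  −p − 4 = ((1/7)p + 4/7)(−7) + (0)
The last nonzero remainder is the constant −7, so the polynomials are coprime and gcd = 1.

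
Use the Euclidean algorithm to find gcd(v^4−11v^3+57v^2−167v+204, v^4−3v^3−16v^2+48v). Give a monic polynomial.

Apply the Euclidean algorithm:
  v^4−11v^3+57v^2−167v+204 = (v^4−3v^3−16v^2+48v) + (−8v^3+73v^2−215v+204)
  v^4−3v^3−16v^2+48v = (−(1/8)v−49/64)(−8v^3+73v^2−215v+204) + ((833/64)v^2−(5831/64)v+2499/16)
  −8v^3+73v^2−215v+204 = (−(512/833)v+64/49)((833/64)v^2−(5831/64)v+2499/16) + (0)
Last nonzero remainder: (833/64)v^2−(5831/64)v+2499/16. Dividing through by 833/64 gives the monic gcd v^2−7v+12.

v^2−7v+12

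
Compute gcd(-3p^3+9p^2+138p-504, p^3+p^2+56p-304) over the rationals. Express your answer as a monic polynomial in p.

p-4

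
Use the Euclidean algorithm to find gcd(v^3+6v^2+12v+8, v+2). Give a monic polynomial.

v+2

By polynomial division,
  v^3+6v^2+12v+8 = (v^2+4v+4)(v+2) + (0)
The last nonzero remainder v+2 is already monic.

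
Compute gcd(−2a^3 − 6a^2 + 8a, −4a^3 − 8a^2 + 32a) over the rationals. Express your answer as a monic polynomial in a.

a^2 + 4a

Repeated division with remainder:
  −2a^3 − 6a^2 + 8a = (1/2)(−4a^3 − 8a^2 + 32a) + (−2a^2 − 8a)
  −4a^3 − 8a^2 + 32a = (2a − 4)(−2a^2 − 8a) + (0)
Last nonzero remainder: −2a^2 − 8a. Dividing through by −2 gives the monic gcd a^2 + 4a.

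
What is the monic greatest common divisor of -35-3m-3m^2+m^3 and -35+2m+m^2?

Euclidean algorithm in ℚ[m]:
  m^3-3m^2-3m-35 = (m-5)(m^2+2m-35) + (42m-210)
  m^2+2m-35 = ((1/42)m+1/6)(42m-210) + (0)
Last nonzero remainder: 42m-210. Dividing through by 42 gives the monic gcd m-5.

-5+m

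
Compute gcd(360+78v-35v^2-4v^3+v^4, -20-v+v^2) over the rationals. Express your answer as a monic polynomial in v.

Repeated division with remainder:
  v^4-4v^3-35v^2+78v+360 = (v^2-3v-18)(v^2-v-20) + (0)
The last nonzero remainder v^2-v-20 is already monic.

-20-v+v^2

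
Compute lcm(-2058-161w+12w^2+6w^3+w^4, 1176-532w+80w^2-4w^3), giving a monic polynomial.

Euclidean algorithm in ℚ[w]:
  w^4+6w^3+12w^2-161w-2058 = (-(1/4)w-13/2)(-4w^3+80w^2-532w+1176) + (399w^2-3325w+5586)
  -4w^3+80w^2-532w+1176 = (-(4/399)w+20/171)(399w^2-3325w+5586) + (-(784/9)w+1568/3)
  399w^2-3325w+5586 = (-(513/112)w+171/16)(-(784/9)w+1568/3) + (0)
Last nonzero remainder: -(784/9)w+1568/3. Dividing through by -784/9 gives the monic gcd w-6.
Then lcm(f, g) = f·g / gcd(f, g); expanding and making the result monic gives the answer.

-100842+20923w+784w^2-35w^3-23w^4-8w^5+w^6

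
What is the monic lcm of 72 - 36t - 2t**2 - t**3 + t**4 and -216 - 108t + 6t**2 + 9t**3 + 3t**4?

144 - 40t**2 - 4t**3 + t**4 + t**5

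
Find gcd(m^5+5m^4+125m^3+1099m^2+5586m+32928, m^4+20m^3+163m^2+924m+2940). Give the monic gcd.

Apply the Euclidean algorithm:
  m^5+5m^4+125m^3+1099m^2+5586m+32928 = (m−15)(m^4+20m^3+163m^2+924m+2940) + (262m^3+2620m^2+16506m+77028)
  m^4+20m^3+163m^2+924m+2940 = ((1/262)m+5/131)(262m^3+2620m^2+16506m+77028) + (0)
Last nonzero remainder: 262m^3+2620m^2+16506m+77028. Dividing through by 262 gives the monic gcd m^3+10m^2+63m+294.

m^3+10m^2+63m+294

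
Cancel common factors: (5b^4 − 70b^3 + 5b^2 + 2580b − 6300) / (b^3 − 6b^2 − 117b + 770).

Repeated division with remainder:
  5b^4 − 70b^3 + 5b^2 + 2580b − 6300 = (5b − 40)(b^3 − 6b^2 − 117b + 770) + (350b^2 − 5950b + 24500)
  b^3 − 6b^2 − 117b + 770 = ((1/350)b + 11/350)(350b^2 − 5950b + 24500) + (0)
Last nonzero remainder: 350b^2 − 5950b + 24500. Dividing through by 350 gives the monic gcd b^2 − 17b + 70.
Cancel b^2 − 17b + 70 from numerator and denominator to get the reduced form.

(5b^2 + 15b − 90)/(b + 11)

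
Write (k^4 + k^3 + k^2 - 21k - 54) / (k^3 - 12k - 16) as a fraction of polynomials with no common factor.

Repeated division with remainder:
  k^4 + k^3 + k^2 - 21k - 54 = (k + 1)(k^3 - 12k - 16) + (13k^2 + 7k - 38)
  k^3 - 12k - 16 = ((1/13)k - 7/169)(13k^2 + 7k - 38) + (-(1485/169)k - 2970/169)
  13k^2 + 7k - 38 = (-(2197/1485)k + 3211/1485)(-(1485/169)k - 2970/169) + (0)
Last nonzero remainder: -(1485/169)k - 2970/169. Dividing through by -1485/169 gives the monic gcd k + 2.
Cancel k + 2 from numerator and denominator to get the reduced form.

(k^3 - k^2 + 3k - 27)/(k^2 - 2k - 8)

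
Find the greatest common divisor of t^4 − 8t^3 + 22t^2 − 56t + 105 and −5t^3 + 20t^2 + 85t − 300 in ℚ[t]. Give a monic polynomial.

t^2 − 8t + 15

Repeated division with remainder:
  t^4 − 8t^3 + 22t^2 − 56t + 105 = (−(1/5)t + 4/5)(−5t^3 + 20t^2 + 85t − 300) + (23t^2 − 184t + 345)
  −5t^3 + 20t^2 + 85t − 300 = (−(5/23)t − 20/23)(23t^2 − 184t + 345) + (0)
Last nonzero remainder: 23t^2 − 184t + 345. Dividing through by 23 gives the monic gcd t^2 − 8t + 15.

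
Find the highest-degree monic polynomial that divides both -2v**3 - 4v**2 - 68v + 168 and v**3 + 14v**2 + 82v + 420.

Repeated division with remainder:
  -2v**3 - 4v**2 - 68v + 168 = (-2)(v**3 + 14v**2 + 82v + 420) + (24v**2 + 96v + 1008)
  v**3 + 14v**2 + 82v + 420 = ((1/24)v + 5/12)(24v**2 + 96v + 1008) + (0)
Last nonzero remainder: 24v**2 + 96v + 1008. Dividing through by 24 gives the monic gcd v**2 + 4v + 42.

v**2 + 4v + 42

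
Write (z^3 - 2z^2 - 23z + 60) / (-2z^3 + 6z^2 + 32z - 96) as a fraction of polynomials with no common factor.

(-z - 5)/(2z + 8)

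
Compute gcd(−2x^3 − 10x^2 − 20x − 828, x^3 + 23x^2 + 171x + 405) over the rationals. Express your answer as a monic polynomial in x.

Euclidean algorithm in ℚ[x]:
  −2x^3 − 10x^2 − 20x − 828 = (−2)(x^3 + 23x^2 + 171x + 405) + (36x^2 + 322x − 18)
  x^3 + 23x^2 + 171x + 405 = ((1/36)x + 253/648)(36x^2 + 322x − 18) + ((14833/324)x + 14833/36)
  36x^2 + 322x − 18 = ((11664/14833)x − 648/14833)((14833/324)x + 14833/36) + (0)
Last nonzero remainder: (14833/324)x + 14833/36. Dividing through by 14833/324 gives the monic gcd x + 9.

x + 9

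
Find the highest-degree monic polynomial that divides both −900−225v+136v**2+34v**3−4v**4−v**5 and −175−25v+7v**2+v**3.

Euclidean algorithm in ℚ[v]:
  −v**5−4v**4+34v**3+136v**2−225v−900 = (−v**2+3v−12)(v**3+7v**2−25v−175) + (120v**2−3000)
  v**3+7v**2−25v−175 = ((1/120)v+7/120)(120v**2−3000) + (0)
Last nonzero remainder: 120v**2−3000. Dividing through by 120 gives the monic gcd v**2−25.

−25+v**2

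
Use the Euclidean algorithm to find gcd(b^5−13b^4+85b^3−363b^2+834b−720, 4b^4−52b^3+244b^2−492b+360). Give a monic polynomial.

Repeated division with remainder:
  b^5−13b^4+85b^3−363b^2+834b−720 = ((1/4)b)(4b^4−52b^3+244b^2−492b+360) + (24b^3−240b^2+744b−720)
  4b^4−52b^3+244b^2−492b+360 = ((1/6)b−1/2)(24b^3−240b^2+744b−720) + (0)
Last nonzero remainder: 24b^3−240b^2+744b−720. Dividing through by 24 gives the monic gcd b^3−10b^2+31b−30.

b^3−10b^2+31b−30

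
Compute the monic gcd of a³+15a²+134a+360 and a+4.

Repeated division with remainder:
  a³+15a²+134a+360 = (a²+11a+90)(a+4) + (0)
The last nonzero remainder a+4 is already monic.

a+4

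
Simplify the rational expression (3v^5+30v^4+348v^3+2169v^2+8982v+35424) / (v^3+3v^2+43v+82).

Repeated division with remainder:
  3v^5+30v^4+348v^3+2169v^2+8982v+35424 = (3v^2+21v+156)(v^3+3v^2+43v+82) + (552v^2+552v+22632)
  v^3+3v^2+43v+82 = ((1/552)v+1/276)(552v^2+552v+22632) + (0)
Last nonzero remainder: 552v^2+552v+22632. Dividing through by 552 gives the monic gcd v^2+v+41.
Cancel v^2+v+41 from numerator and denominator to get the reduced form.

(3v^3+27v^2+198v+864)/(v+2)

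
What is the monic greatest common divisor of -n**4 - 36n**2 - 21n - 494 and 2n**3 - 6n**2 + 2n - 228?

Euclidean algorithm in ℚ[n]:
  -n**4 - 36n**2 - 21n - 494 = (-(1/2)n - 3/2)(2n**3 - 6n**2 + 2n - 228) + (-44n**2 - 132n - 836)
  2n**3 - 6n**2 + 2n - 228 = (-(1/22)n + 3/11)(-44n**2 - 132n - 836) + (0)
Last nonzero remainder: -44n**2 - 132n - 836. Dividing through by -44 gives the monic gcd n**2 + 3n + 19.

n**2 + 3n + 19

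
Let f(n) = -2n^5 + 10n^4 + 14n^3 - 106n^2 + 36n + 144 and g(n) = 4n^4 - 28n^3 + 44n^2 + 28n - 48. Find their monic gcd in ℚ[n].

Apply the Euclidean algorithm:
  -2n^5 + 10n^4 + 14n^3 - 106n^2 + 36n + 144 = (-(1/2)n - 1)(4n^4 - 28n^3 + 44n^2 + 28n - 48) + (8n^3 - 48n^2 + 40n + 96)
  4n^4 - 28n^3 + 44n^2 + 28n - 48 = ((1/2)n - 1/2)(8n^3 - 48n^2 + 40n + 96) + (0)
Last nonzero remainder: 8n^3 - 48n^2 + 40n + 96. Dividing through by 8 gives the monic gcd n^3 - 6n^2 + 5n + 12.

n^3 - 6n^2 + 5n + 12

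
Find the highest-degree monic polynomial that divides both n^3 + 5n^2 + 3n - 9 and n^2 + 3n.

n + 3

By polynomial division,
  n^3 + 5n^2 + 3n - 9 = (n + 2)(n^2 + 3n) + (-3n - 9)
  n^2 + 3n = (-(1/3)n)(-3n - 9) + (0)
Last nonzero remainder: -3n - 9. Dividing through by -3 gives the monic gcd n + 3.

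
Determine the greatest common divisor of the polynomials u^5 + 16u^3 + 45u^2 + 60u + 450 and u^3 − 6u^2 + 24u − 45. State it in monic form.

Repeated division with remainder:
  u^5 + 16u^3 + 45u^2 + 60u + 450 = (u^2 + 6u + 28)(u^3 − 6u^2 + 24u − 45) + (114u^2 − 342u + 1710)
  u^3 − 6u^2 + 24u − 45 = ((1/114)u − 1/38)(114u^2 − 342u + 1710) + (0)
Last nonzero remainder: 114u^2 − 342u + 1710. Dividing through by 114 gives the monic gcd u^2 − 3u + 15.

u^2 − 3u + 15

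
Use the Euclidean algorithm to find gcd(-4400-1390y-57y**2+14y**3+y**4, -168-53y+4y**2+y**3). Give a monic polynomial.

8+y

Apply the Euclidean algorithm:
  y**4+14y**3-57y**2-1390y-4400 = (y+10)(y**3+4y**2-53y-168) + (-44y**2-692y-2720)
  y**3+4y**2-53y-168 = (-(1/44)y+129/484)(-44y**2-692y-2720) + ((8424/121)y+67392/121)
  -44y**2-692y-2720 = (-(1331/2106)y-10285/2106)((8424/121)y+67392/121) + (0)
Last nonzero remainder: (8424/121)y+67392/121. Dividing through by 8424/121 gives the monic gcd y+8.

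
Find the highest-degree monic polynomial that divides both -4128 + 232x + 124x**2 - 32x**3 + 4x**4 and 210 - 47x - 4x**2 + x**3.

-6 + x

Apply the Euclidean algorithm:
  4x**4 - 32x**3 + 124x**2 + 232x - 4128 = (4x - 16)(x**3 - 4x**2 - 47x + 210) + (248x**2 - 1360x - 768)
  x**3 - 4x**2 - 47x + 210 = ((1/248)x + 23/3844)(248x**2 - 1360x - 768) + (-(34371/961)x + 206226/961)
  248x**2 - 1360x - 768 = (-(238328/34371)x - 123008/34371)(-(34371/961)x + 206226/961) + (0)
Last nonzero remainder: -(34371/961)x + 206226/961. Dividing through by -34371/961 gives the monic gcd x - 6.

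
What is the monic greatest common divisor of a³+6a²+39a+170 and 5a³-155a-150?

Apply the Euclidean algorithm:
  a³+6a²+39a+170 = (1/5)(5a³-155a-150) + (6a²+70a+200)
  5a³-155a-150 = ((5/6)a-175/18)(6a²+70a+200) + ((3230/9)a+16150/9)
  6a²+70a+200 = ((27/1615)a+36/323)((3230/9)a+16150/9) + (0)
Last nonzero remainder: (3230/9)a+16150/9. Dividing through by 3230/9 gives the monic gcd a+5.

a+5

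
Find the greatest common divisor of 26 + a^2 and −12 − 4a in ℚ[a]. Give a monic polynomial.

1

Apply the Euclidean algorithm:
  a^2 + 26 = (−(1/4)a + 3/4)(−4a − 12) + (35)
  −4a − 12 = (−(4/35)a − 12/35)(35) + (0)
The last nonzero remainder is the constant 35, so the polynomials are coprime and gcd = 1.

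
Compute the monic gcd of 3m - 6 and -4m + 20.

Repeated division with remainder:
  3m - 6 = (-3/4)(-4m + 20) + (9)
  -4m + 20 = (-(4/9)m + 20/9)(9) + (0)
The last nonzero remainder is the constant 9, so the polynomials are coprime and gcd = 1.

1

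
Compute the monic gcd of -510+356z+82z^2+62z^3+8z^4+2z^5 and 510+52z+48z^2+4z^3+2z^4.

By polynomial division,
  2z^5+8z^4+62z^3+82z^2+356z-510 = (z+2)(2z^4+4z^3+48z^2+52z+510) + (6z^3-66z^2-258z-1530)
  2z^4+4z^3+48z^2+52z+510 = ((1/3)z+13/3)(6z^3-66z^2-258z-1530) + (420z^2+1680z+7140)
  6z^3-66z^2-258z-1530 = ((1/70)z-3/14)(420z^2+1680z+7140) + (0)
Last nonzero remainder: 420z^2+1680z+7140. Dividing through by 420 gives the monic gcd z^2+4z+17.

17+4z+z^2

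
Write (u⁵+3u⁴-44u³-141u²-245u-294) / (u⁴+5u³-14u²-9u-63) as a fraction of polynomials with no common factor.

By polynomial division,
  u⁵+3u⁴-44u³-141u²-245u-294 = (u-2)(u⁴+5u³-14u²-9u-63) + (-20u³-160u²-200u-420)
  u⁴+5u³-14u²-9u-63 = (-(1/20)u+3/20)(-20u³-160u²-200u-420) + (0)
Last nonzero remainder: -20u³-160u²-200u-420. Dividing through by -20 gives the monic gcd u³+8u²+10u+21.
Cancel u³+8u²+10u+21 from numerator and denominator to get the reduced form.

(u²-5u-14)/(u-3)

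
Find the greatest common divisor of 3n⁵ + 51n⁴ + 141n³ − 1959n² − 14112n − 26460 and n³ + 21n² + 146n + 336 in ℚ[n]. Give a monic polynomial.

By polynomial division,
  3n⁵ + 51n⁴ + 141n³ − 1959n² − 14112n − 26460 = (3n² − 12n − 45)(n³ + 21n² + 146n + 336) + (−270n² − 3510n − 11340)
  n³ + 21n² + 146n + 336 = (−(1/270)n − 4/135)(−270n² − 3510n − 11340) + (0)
Last nonzero remainder: −270n² − 3510n − 11340. Dividing through by −270 gives the monic gcd n² + 13n + 42.

n² + 13n + 42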